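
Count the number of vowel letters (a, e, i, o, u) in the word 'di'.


Scanning each character of 'di':
  Position 1: 'd' -> consonant (running count: 0)
  Position 2: 'i' -> vowel (running count: 1)
Total vowels: 1

1


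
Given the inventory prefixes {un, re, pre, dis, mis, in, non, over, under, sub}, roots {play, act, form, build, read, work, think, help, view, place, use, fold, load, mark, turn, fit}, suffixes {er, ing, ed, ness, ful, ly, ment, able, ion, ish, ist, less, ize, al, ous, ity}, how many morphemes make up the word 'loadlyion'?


Segmenting 'loadlyion' against the inventory:
  'load' -> root (morpheme 1)
  'ly' -> suffix (morpheme 2)
  'ion' -> suffix (morpheme 3)
Total morphemes: 3

3


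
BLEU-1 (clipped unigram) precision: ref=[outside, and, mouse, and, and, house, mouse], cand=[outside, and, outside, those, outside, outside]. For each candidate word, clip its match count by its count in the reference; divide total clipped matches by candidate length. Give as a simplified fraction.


Reference word counts: {'and': 3, 'house': 1, 'mouse': 2, 'outside': 1}
Checking each candidate word (with clipping):
  'outside' -> in reference (ref count 1, used 1/1) -> match (matches: 1)
  'and' -> in reference (ref count 3, used 1/3) -> match (matches: 2)
  'outside' -> ref count 1 already used up (1/1) -> clipped, no match (matches: 2)
  'those' -> not in reference -> no match (matches: 2)
  'outside' -> ref count 1 already used up (1/1) -> clipped, no match (matches: 2)
  'outside' -> ref count 1 already used up (1/1) -> clipped, no match (matches: 2)
Clipped matches: 2, Candidate length: 6
Precision = 2/6 = 1/3

1/3


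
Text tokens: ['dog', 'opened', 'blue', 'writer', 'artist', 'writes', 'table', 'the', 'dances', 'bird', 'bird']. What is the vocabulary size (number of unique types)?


Listing all tokens and tracking unique types:
  Token 1: 'dog' -> NEW (unique so far: 1)
  Token 2: 'opened' -> NEW (unique so far: 2)
  Token 3: 'blue' -> NEW (unique so far: 3)
  Token 4: 'writer' -> NEW (unique so far: 4)
  Token 5: 'artist' -> NEW (unique so far: 5)
  Token 6: 'writes' -> NEW (unique so far: 6)
  Token 7: 'table' -> NEW (unique so far: 7)
  Token 8: 'the' -> NEW (unique so far: 8)
  Token 9: 'dances' -> NEW (unique so far: 9)
  Token 10: 'bird' -> NEW (unique so far: 10)
  Token 11: 'bird' -> duplicate (unique so far: 10)
Unique types: ('artist', 'bird', 'blue', 'dances', 'dog', 'opened', 'table', 'the', 'writer', 'writes')
Vocabulary size: 10

10


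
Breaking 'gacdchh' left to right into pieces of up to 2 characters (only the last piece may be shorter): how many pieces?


'gacdchh' has 7 characters.
Chunking with max size 2:
  Chunk 1: 'ga' (positions 0-1)
  Chunk 2: 'cd' (positions 2-3)
  Chunk 3: 'ch' (positions 4-5)
  Chunk 4: 'h' (positions 6-6)
Total chunks: ceil(7 / 2) = 4

4


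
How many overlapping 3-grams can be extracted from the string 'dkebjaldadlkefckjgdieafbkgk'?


String 'dkebjaldadlkefckjgdieafbkgk' has length L = 27.
Number of overlapping n-grams = L - n + 1
Substituting: 27 - 3 + 1 = 25

25


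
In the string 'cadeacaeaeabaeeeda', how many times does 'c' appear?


Scanning 'cadeacaeaeabaeeeda' for 'c':
  Position 0: 'c' -> MATCH (count: 1)
  Position 5: 'c' -> MATCH (count: 2)
Total occurrences of 'c': 2

2


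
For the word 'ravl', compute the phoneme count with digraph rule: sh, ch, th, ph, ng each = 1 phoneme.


Parsing 'ravl' greedily, digraphs first:
  'r' -> consonant phoneme (phonemes so far: 1)
  'a' -> vowel phoneme (phonemes so far: 2)
  'v' -> consonant phoneme (phonemes so far: 3)
  'l' -> consonant phoneme (phonemes so far: 4)
Total phonemes: 4

4


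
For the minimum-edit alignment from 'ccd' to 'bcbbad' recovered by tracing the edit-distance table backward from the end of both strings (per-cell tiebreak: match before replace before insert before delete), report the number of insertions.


Edit distance = 4. Backtracking from cell (3, 6) with preference match > replace > insert > delete,
then listing the resulting alignment 'ccd' -> 'bcbbad' left to right:
  Step 1: insert 'b' [insertion #1]
  Step 2: keep 'c'
  Step 3: insert 'b' [insertion #2]
  Step 4: insert 'b' [insertion #3]
  Step 5: replace c->a
  Step 6: keep 'd'
Total insertions: 3

3


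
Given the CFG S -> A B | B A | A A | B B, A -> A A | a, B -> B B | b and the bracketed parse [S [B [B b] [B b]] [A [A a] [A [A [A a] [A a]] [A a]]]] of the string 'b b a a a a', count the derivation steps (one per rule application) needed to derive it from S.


Every bracketed nonterminal node [X ...] in the tree is produced by exactly one rule application.
Reading the tree off as a leftmost derivation:
  Step 1: S  =>  B A   (applied S -> B A)
  Step 2: B A  =>  B B A   (applied B -> B B)
  Step 3: B B A  =>  b B A   (applied B -> b)
  Step 4: b B A  =>  b b A   (applied B -> b)
  Step 5: b b A  =>  b b A A   (applied A -> A A)
  Step 6: b b A A  =>  b b a A   (applied A -> a)
  Step 7: b b a A  =>  b b a A A   (applied A -> A A)
  Step 8: b b a A A  =>  b b a A A A   (applied A -> A A)
  Step 9: b b a A A A  =>  b b a a A A   (applied A -> a)
  Step 10: b b a a A A  =>  b b a a a A   (applied A -> a)
  Step 11: b b a a a A  =>  b b a a a a   (applied A -> a)
Final yield: b b a a a a
Total rewrite steps: 11

11


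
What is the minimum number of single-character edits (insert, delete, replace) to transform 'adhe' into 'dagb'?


Building DP table for s1='adhe' (len 4) and s2='dagb' (len 4):
       d  a  g  b
    0  1  2  3  4
  a 1  1  1  2  3
  d 2  1  2  2  3
  h 3  2  2  3  3
  e 4  3  3  3  4
Edit distance = dp[4][4] = 4

4


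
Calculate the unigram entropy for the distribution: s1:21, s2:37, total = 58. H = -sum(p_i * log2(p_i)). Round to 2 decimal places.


Computing entropy H = -sum(p_i * log2(p_i)):
  s1: p = 21/58 = 0.3621, -p*log2(p) = 0.5307
  s2: p = 37/58 = 0.6379, -p*log2(p) = 0.4137
H = sum of terms = 0.9444
Rounded to 2 decimals: 0.94

0.94


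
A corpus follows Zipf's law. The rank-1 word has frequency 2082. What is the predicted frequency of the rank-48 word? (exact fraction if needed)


Zipf's law: freq(rank) = f1 / rank
f1 = 2082, rank = 48
freq = 2082 / 48
GCD(2082, 48) = 6
Simplified: 347/8

347/8


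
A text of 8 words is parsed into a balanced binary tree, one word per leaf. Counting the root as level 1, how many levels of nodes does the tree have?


In a balanced binary tree with n leaves the deepest leaf is ceil(log2(n)) edges below the root,
so counting node levels inclusive of root and leaves gives ceil(log2(n)) + 1 levels.
log2(8) = 3.0000
ceil(3.0000) = 3
levels = 3 + 1 = 4

4


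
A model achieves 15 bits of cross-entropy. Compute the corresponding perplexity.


Perplexity formula: PP = 2^H
H = 15
PP = 2^15
PP = 2^15 = 32768

32768


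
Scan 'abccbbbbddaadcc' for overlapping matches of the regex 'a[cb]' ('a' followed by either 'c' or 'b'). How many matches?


Pattern: a[cb] means 'a' followed by either 'c' or 'b'.
Scanning 'abccbbbbddaadcc' position-by-position:
  Pos 0: window 'ab' -> MATCH
  Pos 1: window 'bc' -> no
  Pos 2: window 'cc' -> no
  Pos 3: window 'cb' -> no
  Pos 4: window 'bb' -> no
  Pos 5: window 'bb' -> no
  Pos 6: window 'bb' -> no
  Pos 7: window 'bd' -> no
  Pos 8: window 'dd' -> no
  Pos 9: window 'da' -> no
  Pos 10: window 'aa' -> no
  Pos 11: window 'ad' -> no
  Pos 12: window 'dc' -> no
  Pos 13: window 'cc' -> no
  Pos 14: window 'c' -> no
Total matches: 1

1


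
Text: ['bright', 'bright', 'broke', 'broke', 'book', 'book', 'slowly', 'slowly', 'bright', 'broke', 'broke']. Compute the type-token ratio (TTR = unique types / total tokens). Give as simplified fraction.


Tokens: 11
Unique types: ('book', 'bright', 'broke', 'slowly') = 4
TTR = 4/11
Already in lowest terms.

4/11


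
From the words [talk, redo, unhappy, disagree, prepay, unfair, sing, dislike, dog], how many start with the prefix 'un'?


Checking each word for prefix 'un':
  'talk' -> no (count: 0)
  'redo' -> no (count: 0)
  'unhappy' -> YES, starts with 'un' (count: 1)
  'disagree' -> no (count: 1)
  'prepay' -> no (count: 1)
  'unfair' -> YES, starts with 'un' (count: 2)
  'sing' -> no (count: 2)
  'dislike' -> no (count: 2)
  'dog' -> no (count: 2)
Total with prefix 'un': 2

2


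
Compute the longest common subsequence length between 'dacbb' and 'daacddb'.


DP table for LCS of 'dacbb' and 'daacddb':
       d  a  a  c  d  d  b
    0  0  0  0  0  0  0  0
  d 0  1  1  1  1  1  1  1
  a 0  1  2  2  2  2  2  2
  c 0  1  2  2  3  3  3  3
  b 0  1  2  2  3  3  3  4
  b 0  1  2  2  3  3  3  4
LCS: 'dacb'
LCS length = 4

4


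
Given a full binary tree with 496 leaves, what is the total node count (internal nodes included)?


Leaf nodes (terminals): 496
Internal nodes = n - 1 = 496 - 1 = 495
Total = leaves + internal = 496 + 495 = 991

991


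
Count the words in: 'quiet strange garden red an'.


Counting words by splitting on spaces:
  Word 1: 'quiet'
  Word 2: 'strange'
  Word 3: 'garden'
  Word 4: 'red'
  Word 5: 'an'
Total words: 5

5


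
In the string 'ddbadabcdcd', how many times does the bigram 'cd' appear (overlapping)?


Scanning 'ddbadabcdcd' for bigram 'cd':
  Position 0: 'dd' -> no
  Position 1: 'db' -> no
  Position 2: 'ba' -> no
  Position 3: 'ad' -> no
  Position 4: 'da' -> no
  Position 5: 'ab' -> no
  Position 6: 'bc' -> no
  Position 7: 'cd' -> MATCH
  Position 8: 'dc' -> no
  Position 9: 'cd' -> MATCH
Total matches: 2

2


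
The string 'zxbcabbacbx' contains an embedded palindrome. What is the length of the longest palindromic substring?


Scanning 'zxbcabbacbx' for palindromic substrings.
Substring at positions 1-10: 'xbcabbacbx'.
Check: reverse('xbcabbacbx') = 'xbcabbacbx' -> palindrome confirmed.
Neighbouring characters ('z' / '-') break symmetry, so it cannot extend further.
No longer palindromic substring exists; longest length = 10

10


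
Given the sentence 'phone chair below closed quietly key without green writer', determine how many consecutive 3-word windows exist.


Word trigrams from [9] words:
  Trigram 1: (phone chair below)
  Trigram 2: (chair below closed)
  Trigram 3: (below closed quietly)
  Trigram 4: (closed quietly key)
  Trigram 5: (quietly key without)
  Trigram 6: (key without green)
  Trigram 7: (without green writer)
Total word trigrams: 9 - 2 = 7

7


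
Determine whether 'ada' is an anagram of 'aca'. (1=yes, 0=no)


Sort characters of 'ada': 'aad'
Sort characters of 'aca': 'aac'
Sorted forms differ -> they are NOT anagrams
Result: 0

0


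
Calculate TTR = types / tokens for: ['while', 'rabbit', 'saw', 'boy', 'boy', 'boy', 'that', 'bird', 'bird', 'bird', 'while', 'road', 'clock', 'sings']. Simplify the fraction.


Tokens: 14
Unique types: ('bird', 'boy', 'clock', 'rabbit', 'road', 'saw', 'sings', 'that', 'while') = 9
TTR = 9/14
Already in lowest terms.

9/14


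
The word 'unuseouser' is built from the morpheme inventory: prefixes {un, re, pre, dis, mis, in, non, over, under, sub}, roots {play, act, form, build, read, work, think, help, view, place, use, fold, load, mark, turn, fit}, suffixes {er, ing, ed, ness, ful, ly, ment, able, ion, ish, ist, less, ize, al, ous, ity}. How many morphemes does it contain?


Segmenting 'unuseouser' against the inventory:
  'un' -> prefix (morpheme 1)
  'use' -> root (morpheme 2)
  'ous' -> suffix (morpheme 3)
  'er' -> suffix (morpheme 4)
Total morphemes: 4

4


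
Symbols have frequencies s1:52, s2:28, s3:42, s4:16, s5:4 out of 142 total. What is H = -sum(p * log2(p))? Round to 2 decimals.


Computing entropy H = -sum(p_i * log2(p_i)):
  s1: p = 52/142 = 0.3662, -p*log2(p) = 0.5307
  s2: p = 28/142 = 0.1972, -p*log2(p) = 0.4619
  s3: p = 42/142 = 0.2958, -p*log2(p) = 0.5198
  s4: p = 16/142 = 0.1127, -p*log2(p) = 0.3549
  s5: p = 4/142 = 0.0282, -p*log2(p) = 0.1451
H = sum of terms = 2.0124
Rounded to 2 decimals: 2.01

2.01


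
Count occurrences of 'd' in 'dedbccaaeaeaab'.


Scanning 'dedbccaaeaeaab' for 'd':
  Position 0: 'd' -> MATCH (count: 1)
  Position 2: 'd' -> MATCH (count: 2)
Total occurrences of 'd': 2

2


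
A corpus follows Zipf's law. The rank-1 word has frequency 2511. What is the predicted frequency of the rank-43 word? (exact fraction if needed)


Zipf's law: freq(rank) = f1 / rank
f1 = 2511, rank = 43
freq = 2511 / 43
GCD(2511, 43) = 1
Simplified: 2511/43

2511/43


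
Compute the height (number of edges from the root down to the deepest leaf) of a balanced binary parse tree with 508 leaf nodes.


In a balanced binary tree with n leaves the deepest leaf is ceil(log2(n)) edges below the root.
log2(508) = 8.9887
ceil(8.9887) = 9
height (edges) = 9

9


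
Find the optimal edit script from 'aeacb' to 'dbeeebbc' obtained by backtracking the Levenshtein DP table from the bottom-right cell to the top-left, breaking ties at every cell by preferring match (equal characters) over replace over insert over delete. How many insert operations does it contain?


Edit distance = 6. Backtracking from cell (5, 8) with preference match > replace > insert > delete,
then listing the resulting alignment 'aeacb' -> 'dbeeebbc' left to right:
  Step 1: insert 'd' [insertion #1]
  Step 2: insert 'b' [insertion #2]
  Step 3: replace a->e
  Step 4: keep 'e'
  Step 5: replace a->e
  Step 6: replace c->b
  Step 7: keep 'b'
  Step 8: insert 'c' [insertion #3]
Total insertions: 3

3


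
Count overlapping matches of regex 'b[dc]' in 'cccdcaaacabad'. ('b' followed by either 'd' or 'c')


Pattern: b[dc] means 'b' followed by either 'd' or 'c'.
Scanning 'cccdcaaacabad' position-by-position:
  Pos 0: window 'cc' -> no
  Pos 1: window 'cc' -> no
  Pos 2: window 'cd' -> no
  Pos 3: window 'dc' -> no
  Pos 4: window 'ca' -> no
  Pos 5: window 'aa' -> no
  Pos 6: window 'aa' -> no
  Pos 7: window 'ac' -> no
  Pos 8: window 'ca' -> no
  Pos 9: window 'ab' -> no
  Pos 10: window 'ba' -> no
  Pos 11: window 'ad' -> no
  Pos 12: window 'd' -> no
Total matches: 0

0


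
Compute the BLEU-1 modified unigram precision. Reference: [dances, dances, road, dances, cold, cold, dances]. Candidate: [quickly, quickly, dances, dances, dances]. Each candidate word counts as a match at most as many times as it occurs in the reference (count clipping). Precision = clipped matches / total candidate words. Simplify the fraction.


Reference word counts: {'cold': 2, 'dances': 4, 'road': 1}
Checking each candidate word (with clipping):
  'quickly' -> not in reference -> no match (matches: 0)
  'quickly' -> not in reference -> no match (matches: 0)
  'dances' -> in reference (ref count 4, used 1/4) -> match (matches: 1)
  'dances' -> in reference (ref count 4, used 2/4) -> match (matches: 2)
  'dances' -> in reference (ref count 4, used 3/4) -> match (matches: 3)
Clipped matches: 3, Candidate length: 5
Precision = 3/5

3/5


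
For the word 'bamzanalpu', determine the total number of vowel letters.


Scanning each character of 'bamzanalpu':
  Position 1: 'b' -> consonant (running count: 0)
  Position 2: 'a' -> vowel (running count: 1)
  Position 3: 'm' -> consonant (running count: 1)
  Position 4: 'z' -> consonant (running count: 1)
  Position 5: 'a' -> vowel (running count: 2)
  Position 6: 'n' -> consonant (running count: 2)
  Position 7: 'a' -> vowel (running count: 3)
  Position 8: 'l' -> consonant (running count: 3)
  Position 9: 'p' -> consonant (running count: 3)
  Position 10: 'u' -> vowel (running count: 4)
Total vowels: 4

4


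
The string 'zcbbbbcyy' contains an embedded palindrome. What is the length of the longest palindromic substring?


Scanning 'zcbbbbcyy' for palindromic substrings.
Substring at positions 1-6: 'cbbbbc'.
Check: reverse('cbbbbc') = 'cbbbbc' -> palindrome confirmed.
Neighbouring characters ('z' / 'y') break symmetry, so it cannot extend further.
No longer palindromic substring exists; longest length = 6

6


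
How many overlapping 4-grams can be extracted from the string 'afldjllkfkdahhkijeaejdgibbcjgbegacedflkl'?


String 'afldjllkfkdahhkijeaejdgibbcjgbegacedflkl' has length L = 40.
Number of overlapping n-grams = L - n + 1
Substituting: 40 - 4 + 1 = 37

37


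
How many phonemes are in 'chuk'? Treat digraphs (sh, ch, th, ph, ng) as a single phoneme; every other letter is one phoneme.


Parsing 'chuk' greedily, digraphs first:
  'ch' -> digraph (1 consonant phoneme) (phonemes so far: 1)
  'u' -> vowel phoneme (phonemes so far: 2)
  'k' -> consonant phoneme (phonemes so far: 3)
Total phonemes: 3

3


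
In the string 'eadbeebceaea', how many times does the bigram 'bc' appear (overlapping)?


Scanning 'eadbeebceaea' for bigram 'bc':
  Position 0: 'ea' -> no
  Position 1: 'ad' -> no
  Position 2: 'db' -> no
  Position 3: 'be' -> no
  Position 4: 'ee' -> no
  Position 5: 'eb' -> no
  Position 6: 'bc' -> MATCH
  Position 7: 'ce' -> no
  Position 8: 'ea' -> no
  Position 9: 'ae' -> no
  Position 10: 'ea' -> no
Total matches: 1

1


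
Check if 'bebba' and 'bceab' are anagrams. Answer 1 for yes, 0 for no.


Sort characters of 'bebba': 'abbbe'
Sort characters of 'bceab': 'abbce'
Sorted forms differ -> they are NOT anagrams
Result: 0

0


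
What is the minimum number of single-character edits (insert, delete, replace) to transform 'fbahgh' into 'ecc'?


Building DP table for s1='fbahgh' (len 6) and s2='ecc' (len 3):
       e  c  c
    0  1  2  3
  f 1  1  2  3
  b 2  2  2  3
  a 3  3  3  3
  h 4  4  4  4
  g 5  5  5  5
  h 6  6  6  6
Edit distance = dp[6][3] = 6

6


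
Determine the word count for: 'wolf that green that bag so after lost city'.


Counting words by splitting on spaces:
  Word 1: 'wolf'
  Word 2: 'that'
  Word 3: 'green'
  Word 4: 'that'
  Word 5: 'bag'
  Word 6: 'so'
  Word 7: 'after'
  Word 8: 'lost'
  Word 9: 'city'
Total words: 9

9


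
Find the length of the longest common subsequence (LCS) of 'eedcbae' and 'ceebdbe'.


DP table for LCS of 'eedcbae' and 'ceebdbe':
       c  e  e  b  d  b  e
    0  0  0  0  0  0  0  0
  e 0  0  1  1  1  1  1  1
  e 0  0  1  2  2  2  2  2
  d 0  0  1  2  2  3  3  3
  c 0  1  1  2  2  3  3  3
  b 0  1  1  2  3  3  4  4
  a 0  1  1  2  3  3  4  4
  e 0  1  2  2  3  3  4  5
LCS: 'eedbe'
LCS length = 5

5


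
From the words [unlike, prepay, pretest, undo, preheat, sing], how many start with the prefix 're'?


Checking each word for prefix 're':
  'unlike' -> no (count: 0)
  'prepay' -> no (count: 0)
  'pretest' -> no (count: 0)
  'undo' -> no (count: 0)
  'preheat' -> no (count: 0)
  'sing' -> no (count: 0)
Total with prefix 're': 0

0


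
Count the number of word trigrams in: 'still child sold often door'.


Word trigrams from [5] words:
  Trigram 1: (still child sold)
  Trigram 2: (child sold often)
  Trigram 3: (sold often door)
Total word trigrams: 5 - 2 = 3

3


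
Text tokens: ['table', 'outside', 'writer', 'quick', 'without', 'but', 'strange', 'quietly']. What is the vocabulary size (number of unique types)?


Listing all tokens and tracking unique types:
  Token 1: 'table' -> NEW (unique so far: 1)
  Token 2: 'outside' -> NEW (unique so far: 2)
  Token 3: 'writer' -> NEW (unique so far: 3)
  Token 4: 'quick' -> NEW (unique so far: 4)
  Token 5: 'without' -> NEW (unique so far: 5)
  Token 6: 'but' -> NEW (unique so far: 6)
  Token 7: 'strange' -> NEW (unique so far: 7)
  Token 8: 'quietly' -> NEW (unique so far: 8)
Unique types: ('but', 'outside', 'quick', 'quietly', 'strange', 'table', 'without', 'writer')
Vocabulary size: 8

8


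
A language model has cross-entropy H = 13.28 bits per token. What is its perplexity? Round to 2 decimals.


Perplexity formula: PP = 2^H
H = 13.28
PP = 2^13.28
Decompose: 2^13.28 = 2^13 * 2^0.28
2^13 = 8192, 2^0.28 ~ 1.2141949
PP ~ 8192 * 1.2141949 = 9946.6846208
Rounded to 2 decimals: 9946.68

9946.68


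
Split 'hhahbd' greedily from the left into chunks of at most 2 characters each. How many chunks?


'hhahbd' has 6 characters.
Chunking with max size 2:
  Chunk 1: 'hh' (positions 0-1)
  Chunk 2: 'ah' (positions 2-3)
  Chunk 3: 'bd' (positions 4-5)
Total chunks: ceil(6 / 2) = 3

3


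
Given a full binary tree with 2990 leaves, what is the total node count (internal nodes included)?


Leaf nodes (terminals): 2990
Internal nodes = n - 1 = 2990 - 1 = 2989
Total = leaves + internal = 2990 + 2989 = 5979

5979


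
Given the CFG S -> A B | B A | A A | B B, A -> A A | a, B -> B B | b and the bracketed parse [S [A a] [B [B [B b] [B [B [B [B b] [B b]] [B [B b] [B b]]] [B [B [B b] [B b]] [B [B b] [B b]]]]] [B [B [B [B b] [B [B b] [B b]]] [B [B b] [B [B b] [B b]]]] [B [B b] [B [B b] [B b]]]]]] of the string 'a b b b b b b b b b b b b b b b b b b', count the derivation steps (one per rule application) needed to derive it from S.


Every bracketed nonterminal node [X ...] in the tree is produced by exactly one rule application.
Reading the tree off as a leftmost derivation:
  Step 1: S  =>  A B   (applied S -> A B)
  Step 2: A B  =>  a B   (applied A -> a)
  Step 3: a B  =>  a B B   (applied B -> B B)
  Step 4: a B B  =>  a B B B   (applied B -> B B)
  Step 5: a B B B  =>  a b B B   (applied B -> b)
  Step 6: a b B B  =>  a b B B B   (applied B -> B B)
  Step 7: a b B B B  =>  a b B B B B   (applied B -> B B)
  Step 8: a b B B B B  =>  a b B B B B B   (applied B -> B B)
  Step 9: a b B B B B B  =>  a b b B B B B   (applied B -> b)
  Step 10: a b b B B B B  =>  a b b b B B B   (applied B -> b)
  Step 11: a b b b B B B  =>  a b b b B B B B   (applied B -> B B)
  Step 12: a b b b B B B B  =>  a b b b b B B B   (applied B -> b)
  Step 13: a b b b b B B B  =>  a b b b b b B B   (applied B -> b)
  Step 14: a b b b b b B B  =>  a b b b b b B B B   (applied B -> B B)
  Step 15: a b b b b b B B B  =>  a b b b b b B B B B   (applied B -> B B)
  Step 16: a b b b b b B B B B  =>  a b b b b b b B B B   (applied B -> b)
  Step 17: a b b b b b b B B B  =>  a b b b b b b b B B   (applied B -> b)
  Step 18: a b b b b b b b B B  =>  a b b b b b b b B B B   (applied B -> B B)
  Step 19: a b b b b b b b B B B  =>  a b b b b b b b b B B   (applied B -> b)
  Step 20: a b b b b b b b b B B  =>  a b b b b b b b b b B   (applied B -> b)
  Step 21: a b b b b b b b b b B  =>  a b b b b b b b b b B B   (applied B -> B B)
  Step 22: a b b b b b b b b b B B  =>  a b b b b b b b b b B B B   (applied B -> B B)
  Step 23: a b b b b b b b b b B B B  =>  a b b b b b b b b b B B B B   (applied B -> B B)
  Step 24: a b b b b b b b b b B B B B  =>  a b b b b b b b b b b B B B   (applied B -> b)
  Step 25: a b b b b b b b b b b B B B  =>  a b b b b b b b b b b B B B B   (applied B -> B B)
  Step 26: a b b b b b b b b b b B B B B  =>  a b b b b b b b b b b b B B B   (applied B -> b)
  Step 27: a b b b b b b b b b b b B B B  =>  a b b b b b b b b b b b b B B   (applied B -> b)
  Step 28: a b b b b b b b b b b b b B B  =>  a b b b b b b b b b b b b B B B   (applied B -> B B)
  Step 29: a b b b b b b b b b b b b B B B  =>  a b b b b b b b b b b b b b B B   (applied B -> b)
  Step 30: a b b b b b b b b b b b b b B B  =>  a b b b b b b b b b b b b b B B B   (applied B -> B B)
  Step 31: a b b b b b b b b b b b b b B B B  =>  a b b b b b b b b b b b b b b B B   (applied B -> b)
  Step 32: a b b b b b b b b b b b b b b B B  =>  a b b b b b b b b b b b b b b b B   (applied B -> b)
  Step 33: a b b b b b b b b b b b b b b b B  =>  a b b b b b b b b b b b b b b b B B   (applied B -> B B)
  Step 34: a b b b b b b b b b b b b b b b B B  =>  a b b b b b b b b b b b b b b b b B   (applied B -> b)
  Step 35: a b b b b b b b b b b b b b b b b B  =>  a b b b b b b b b b b b b b b b b B B   (applied B -> B B)
  Step 36: a b b b b b b b b b b b b b b b b B B  =>  a b b b b b b b b b b b b b b b b b B   (applied B -> b)
  Step 37: a b b b b b b b b b b b b b b b b b B  =>  a b b b b b b b b b b b b b b b b b b   (applied B -> b)
Final yield: a b b b b b b b b b b b b b b b b b b
Total rewrite steps: 37

37


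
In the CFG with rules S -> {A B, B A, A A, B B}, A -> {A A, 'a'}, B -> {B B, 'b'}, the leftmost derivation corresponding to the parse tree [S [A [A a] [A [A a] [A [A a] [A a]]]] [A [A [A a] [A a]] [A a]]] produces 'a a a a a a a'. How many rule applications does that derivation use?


Every bracketed nonterminal node [X ...] in the tree is produced by exactly one rule application.
Reading the tree off as a leftmost derivation:
  Step 1: S  =>  A A   (applied S -> A A)
  Step 2: A A  =>  A A A   (applied A -> A A)
  Step 3: A A A  =>  a A A   (applied A -> a)
  Step 4: a A A  =>  a A A A   (applied A -> A A)
  Step 5: a A A A  =>  a a A A   (applied A -> a)
  Step 6: a a A A  =>  a a A A A   (applied A -> A A)
  Step 7: a a A A A  =>  a a a A A   (applied A -> a)
  Step 8: a a a A A  =>  a a a a A   (applied A -> a)
  Step 9: a a a a A  =>  a a a a A A   (applied A -> A A)
  Step 10: a a a a A A  =>  a a a a A A A   (applied A -> A A)
  Step 11: a a a a A A A  =>  a a a a a A A   (applied A -> a)
  Step 12: a a a a a A A  =>  a a a a a a A   (applied A -> a)
  Step 13: a a a a a a A  =>  a a a a a a a   (applied A -> a)
Final yield: a a a a a a a
Total rewrite steps: 13

13


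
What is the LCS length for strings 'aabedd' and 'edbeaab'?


DP table for LCS of 'aabedd' and 'edbeaab':
       e  d  b  e  a  a  b
    0  0  0  0  0  0  0  0
  a 0  0  0  0  0  1  1  1
  a 0  0  0  0  0  1  2  2
  b 0  0  0  1  1  1  2  3
  e 0  1  1  1  2  2  2  3
  d 0  1  2  2  2  2  2  3
  d 0  1  2  2  2  2  2  3
LCS: 'aab'
LCS length = 3

3


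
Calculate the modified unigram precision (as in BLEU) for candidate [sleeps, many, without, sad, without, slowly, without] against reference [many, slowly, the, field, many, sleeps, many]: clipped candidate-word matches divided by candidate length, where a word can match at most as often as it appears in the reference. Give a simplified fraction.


Reference word counts: {'field': 1, 'many': 3, 'sleeps': 1, 'slowly': 1, 'the': 1}
Checking each candidate word (with clipping):
  'sleeps' -> in reference (ref count 1, used 1/1) -> match (matches: 1)
  'many' -> in reference (ref count 3, used 1/3) -> match (matches: 2)
  'without' -> not in reference -> no match (matches: 2)
  'sad' -> not in reference -> no match (matches: 2)
  'without' -> not in reference -> no match (matches: 2)
  'slowly' -> in reference (ref count 1, used 1/1) -> match (matches: 3)
  'without' -> not in reference -> no match (matches: 3)
Clipped matches: 3, Candidate length: 7
Precision = 3/7

3/7


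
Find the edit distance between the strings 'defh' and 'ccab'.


Building DP table for s1='defh' (len 4) and s2='ccab' (len 4):
       c  c  a  b
    0  1  2  3  4
  d 1  1  2  3  4
  e 2  2  2  3  4
  f 3  3  3  3  4
  h 4  4  4  4  4
Edit distance = dp[4][4] = 4

4


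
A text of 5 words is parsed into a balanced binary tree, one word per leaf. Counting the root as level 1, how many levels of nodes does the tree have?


In a balanced binary tree with n leaves the deepest leaf is ceil(log2(n)) edges below the root,
so counting node levels inclusive of root and leaves gives ceil(log2(n)) + 1 levels.
log2(5) = 2.3219
ceil(2.3219) = 3
levels = 3 + 1 = 4

4


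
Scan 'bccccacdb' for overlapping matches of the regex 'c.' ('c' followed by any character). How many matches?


Pattern: c. means 'c' followed by any character.
Scanning 'bccccacdb' position-by-position:
  Pos 0: window 'bc' -> no
  Pos 1: window 'cc' -> MATCH
  Pos 2: window 'cc' -> MATCH
  Pos 3: window 'cc' -> MATCH
  Pos 4: window 'ca' -> MATCH
  Pos 5: window 'ac' -> no
  Pos 6: window 'cd' -> MATCH
  Pos 7: window 'db' -> no
  Pos 8: window 'b' -> no
Total matches: 5

5


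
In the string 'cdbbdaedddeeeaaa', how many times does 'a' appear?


Scanning 'cdbbdaedddeeeaaa' for 'a':
  Position 5: 'a' -> MATCH (count: 1)
  Position 13: 'a' -> MATCH (count: 2)
  Position 14: 'a' -> MATCH (count: 3)
  Position 15: 'a' -> MATCH (count: 4)
Total occurrences of 'a': 4

4


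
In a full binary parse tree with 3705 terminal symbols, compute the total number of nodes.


Leaf nodes (terminals): 3705
Internal nodes = n - 1 = 3705 - 1 = 3704
Total = leaves + internal = 3705 + 3704 = 7409

7409


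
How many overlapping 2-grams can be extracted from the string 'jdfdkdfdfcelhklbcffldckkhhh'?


String 'jdfdkdfdfcelhklbcffldckkhhh' has length L = 27.
Number of overlapping n-grams = L - n + 1
Substituting: 27 - 2 + 1 = 26

26


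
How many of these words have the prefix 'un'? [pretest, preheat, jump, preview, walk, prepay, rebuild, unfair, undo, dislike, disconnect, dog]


Checking each word for prefix 'un':
  'pretest' -> no (count: 0)
  'preheat' -> no (count: 0)
  'jump' -> no (count: 0)
  'preview' -> no (count: 0)
  'walk' -> no (count: 0)
  'prepay' -> no (count: 0)
  'rebuild' -> no (count: 0)
  'unfair' -> YES, starts with 'un' (count: 1)
  'undo' -> YES, starts with 'un' (count: 2)
  'dislike' -> no (count: 2)
  'disconnect' -> no (count: 2)
  'dog' -> no (count: 2)
Total with prefix 'un': 2

2


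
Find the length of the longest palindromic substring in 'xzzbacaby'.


Scanning 'xzzbacaby' for palindromic substrings.
Substring at positions 3-7: 'bacab'.
Check: reverse('bacab') = 'bacab' -> palindrome confirmed.
Neighbouring characters ('z' / 'y') break symmetry, so it cannot extend further.
No longer palindromic substring exists; longest length = 5

5


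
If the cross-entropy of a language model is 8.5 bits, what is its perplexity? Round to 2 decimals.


Perplexity formula: PP = 2^H
H = 8.5
PP = 2^8.5
Decompose: 2^8.5 = 2^8 * 2^0.5 = 2^8 * sqrt(2)
2^8 = 256, sqrt(2) ~ 1.4142136
PP ~ 256 * 1.4142136 = 362.0386816
Rounded to 2 decimals: 362.04

362.04


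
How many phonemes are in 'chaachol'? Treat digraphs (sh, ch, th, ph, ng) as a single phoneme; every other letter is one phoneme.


Parsing 'chaachol' greedily, digraphs first:
  'ch' -> digraph (1 consonant phoneme) (phonemes so far: 1)
  'a' -> vowel phoneme (phonemes so far: 2)
  'a' -> vowel phoneme (phonemes so far: 3)
  'ch' -> digraph (1 consonant phoneme) (phonemes so far: 4)
  'o' -> vowel phoneme (phonemes so far: 5)
  'l' -> consonant phoneme (phonemes so far: 6)
Total phonemes: 6

6


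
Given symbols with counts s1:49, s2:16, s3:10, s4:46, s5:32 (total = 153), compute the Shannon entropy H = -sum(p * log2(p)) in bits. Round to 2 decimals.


Computing entropy H = -sum(p_i * log2(p_i)):
  s1: p = 49/153 = 0.3203, -p*log2(p) = 0.5261
  s2: p = 16/153 = 0.1046, -p*log2(p) = 0.3406
  s3: p = 10/153 = 0.0654, -p*log2(p) = 0.2572
  s4: p = 46/153 = 0.3007, -p*log2(p) = 0.5213
  s5: p = 32/153 = 0.2092, -p*log2(p) = 0.4721
H = sum of terms = 2.1173
Rounded to 2 decimals: 2.12

2.12


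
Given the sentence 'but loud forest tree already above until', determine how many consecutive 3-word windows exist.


Word trigrams from [7] words:
  Trigram 1: (but loud forest)
  Trigram 2: (loud forest tree)
  Trigram 3: (forest tree already)
  Trigram 4: (tree already above)
  Trigram 5: (already above until)
Total word trigrams: 7 - 2 = 5

5


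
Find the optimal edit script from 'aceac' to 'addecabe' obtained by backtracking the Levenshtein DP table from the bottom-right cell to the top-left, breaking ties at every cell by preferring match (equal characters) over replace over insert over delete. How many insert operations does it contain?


Edit distance = 5. Backtracking from cell (5, 8) with preference match > replace > insert > delete,
then listing the resulting alignment 'aceac' -> 'addecabe' left to right:
  Step 1: keep 'a'
  Step 2: insert 'd' [insertion #1]
  Step 3: replace c->d
  Step 4: keep 'e'
  Step 5: insert 'c' [insertion #2]
  Step 6: keep 'a'
  Step 7: insert 'b' [insertion #3]
  Step 8: replace c->e
Total insertions: 3

3


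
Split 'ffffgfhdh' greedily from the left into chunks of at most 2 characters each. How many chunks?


'ffffgfhdh' has 9 characters.
Chunking with max size 2:
  Chunk 1: 'ff' (positions 0-1)
  Chunk 2: 'ff' (positions 2-3)
  Chunk 3: 'gf' (positions 4-5)
  Chunk 4: 'hd' (positions 6-7)
  Chunk 5: 'h' (positions 8-8)
Total chunks: ceil(9 / 2) = 5

5


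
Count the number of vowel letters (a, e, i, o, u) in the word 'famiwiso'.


Scanning each character of 'famiwiso':
  Position 1: 'f' -> consonant (running count: 0)
  Position 2: 'a' -> vowel (running count: 1)
  Position 3: 'm' -> consonant (running count: 1)
  Position 4: 'i' -> vowel (running count: 2)
  Position 5: 'w' -> consonant (running count: 2)
  Position 6: 'i' -> vowel (running count: 3)
  Position 7: 's' -> consonant (running count: 3)
  Position 8: 'o' -> vowel (running count: 4)
Total vowels: 4

4


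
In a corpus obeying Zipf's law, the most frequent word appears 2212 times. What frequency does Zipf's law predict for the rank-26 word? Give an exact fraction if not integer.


Zipf's law: freq(rank) = f1 / rank
f1 = 2212, rank = 26
freq = 2212 / 26
GCD(2212, 26) = 2
Simplified: 1106/13

1106/13


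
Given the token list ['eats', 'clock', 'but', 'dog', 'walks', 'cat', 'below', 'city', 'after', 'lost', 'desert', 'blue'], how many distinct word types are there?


Listing all tokens and tracking unique types:
  Token 1: 'eats' -> NEW (unique so far: 1)
  Token 2: 'clock' -> NEW (unique so far: 2)
  Token 3: 'but' -> NEW (unique so far: 3)
  Token 4: 'dog' -> NEW (unique so far: 4)
  Token 5: 'walks' -> NEW (unique so far: 5)
  Token 6: 'cat' -> NEW (unique so far: 6)
  Token 7: 'below' -> NEW (unique so far: 7)
  Token 8: 'city' -> NEW (unique so far: 8)
  Token 9: 'after' -> NEW (unique so far: 9)
  Token 10: 'lost' -> NEW (unique so far: 10)
  Token 11: 'desert' -> NEW (unique so far: 11)
  Token 12: 'blue' -> NEW (unique so far: 12)
Unique types: ('after', 'below', 'blue', 'but', 'cat', 'city', 'clock', 'desert', 'dog', 'eats', 'lost', 'walks')
Vocabulary size: 12

12


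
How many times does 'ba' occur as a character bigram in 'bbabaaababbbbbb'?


Scanning 'bbabaaababbbbbb' for bigram 'ba':
  Position 0: 'bb' -> no
  Position 1: 'ba' -> MATCH
  Position 2: 'ab' -> no
  Position 3: 'ba' -> MATCH
  Position 4: 'aa' -> no
  Position 5: 'aa' -> no
  Position 6: 'ab' -> no
  Position 7: 'ba' -> MATCH
  Position 8: 'ab' -> no
  Position 9: 'bb' -> no
  Position 10: 'bb' -> no
  Position 11: 'bb' -> no
  Position 12: 'bb' -> no
  Position 13: 'bb' -> no
Total matches: 3

3


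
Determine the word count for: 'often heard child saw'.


Counting words by splitting on spaces:
  Word 1: 'often'
  Word 2: 'heard'
  Word 3: 'child'
  Word 4: 'saw'
Total words: 4

4


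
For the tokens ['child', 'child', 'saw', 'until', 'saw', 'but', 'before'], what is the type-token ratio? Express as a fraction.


Tokens: 7
Unique types: ('before', 'but', 'child', 'saw', 'until') = 5
TTR = 5/7
Already in lowest terms.

5/7


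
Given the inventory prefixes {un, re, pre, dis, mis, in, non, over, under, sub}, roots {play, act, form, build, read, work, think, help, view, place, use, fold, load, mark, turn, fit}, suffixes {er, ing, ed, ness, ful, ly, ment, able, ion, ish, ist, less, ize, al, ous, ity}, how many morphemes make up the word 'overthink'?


Segmenting 'overthink' against the inventory:
  'over' -> prefix (morpheme 1)
  'think' -> root (morpheme 2)
Total morphemes: 2

2


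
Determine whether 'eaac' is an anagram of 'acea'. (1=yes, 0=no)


Sort characters of 'eaac': 'aace'
Sort characters of 'acea': 'aace'
Sorted forms match -> they ARE anagrams
Result: 1

1


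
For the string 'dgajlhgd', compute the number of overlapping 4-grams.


String 'dgajlhgd' has length L = 8.
Number of overlapping n-grams = L - n + 1
Substituting: 8 - 4 + 1 = 5

5


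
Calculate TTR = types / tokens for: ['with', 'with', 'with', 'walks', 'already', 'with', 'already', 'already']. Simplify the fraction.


Tokens: 8
Unique types: ('already', 'walks', 'with') = 3
TTR = 3/8
Already in lowest terms.

3/8


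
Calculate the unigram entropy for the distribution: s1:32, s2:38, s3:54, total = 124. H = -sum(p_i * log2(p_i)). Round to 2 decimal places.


Computing entropy H = -sum(p_i * log2(p_i)):
  s1: p = 32/124 = 0.2581, -p*log2(p) = 0.5043
  s2: p = 38/124 = 0.3065, -p*log2(p) = 0.5229
  s3: p = 54/124 = 0.4355, -p*log2(p) = 0.5223
H = sum of terms = 1.5495
Rounded to 2 decimals: 1.55

1.55


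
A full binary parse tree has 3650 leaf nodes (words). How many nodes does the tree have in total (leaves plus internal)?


Leaf nodes (terminals): 3650
Internal nodes = n - 1 = 3650 - 1 = 3649
Total = leaves + internal = 3650 + 3649 = 7299

7299


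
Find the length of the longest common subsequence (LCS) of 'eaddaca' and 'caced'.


DP table for LCS of 'eaddaca' and 'caced':
       c  a  c  e  d
    0  0  0  0  0  0
  e 0  0  0  0  1  1
  a 0  0  1  1  1  1
  d 0  0  1  1  1  2
  d 0  0  1  1  1  2
  a 0  0  1  1  1  2
  c 0  1  1  2  2  2
  a 0  1  2  2  2  2
LCS: 'ed'
LCS length = 2

2


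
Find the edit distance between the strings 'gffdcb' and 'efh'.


Building DP table for s1='gffdcb' (len 6) and s2='efh' (len 3):
       e  f  h
    0  1  2  3
  g 1  1  2  3
  f 2  2  1  2
  f 3  3  2  2
  d 4  4  3  3
  c 5  5  4  4
  b 6  6  5  5
Edit distance = dp[6][3] = 5

5


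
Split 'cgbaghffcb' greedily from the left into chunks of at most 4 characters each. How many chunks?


'cgbaghffcb' has 10 characters.
Chunking with max size 4:
  Chunk 1: 'cgba' (positions 0-3)
  Chunk 2: 'ghff' (positions 4-7)
  Chunk 3: 'cb' (positions 8-9)
Total chunks: ceil(10 / 4) = 3

3


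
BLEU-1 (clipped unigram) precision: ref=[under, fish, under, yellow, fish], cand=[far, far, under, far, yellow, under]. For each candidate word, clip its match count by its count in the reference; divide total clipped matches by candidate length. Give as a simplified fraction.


Reference word counts: {'fish': 2, 'under': 2, 'yellow': 1}
Checking each candidate word (with clipping):
  'far' -> not in reference -> no match (matches: 0)
  'far' -> not in reference -> no match (matches: 0)
  'under' -> in reference (ref count 2, used 1/2) -> match (matches: 1)
  'far' -> not in reference -> no match (matches: 1)
  'yellow' -> in reference (ref count 1, used 1/1) -> match (matches: 2)
  'under' -> in reference (ref count 2, used 2/2) -> match (matches: 3)
Clipped matches: 3, Candidate length: 6
Precision = 3/6 = 1/2

1/2


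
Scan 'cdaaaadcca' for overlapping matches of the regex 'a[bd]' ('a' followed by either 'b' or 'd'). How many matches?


Pattern: a[bd] means 'a' followed by either 'b' or 'd'.
Scanning 'cdaaaadcca' position-by-position:
  Pos 0: window 'cd' -> no
  Pos 1: window 'da' -> no
  Pos 2: window 'aa' -> no
  Pos 3: window 'aa' -> no
  Pos 4: window 'aa' -> no
  Pos 5: window 'ad' -> MATCH
  Pos 6: window 'dc' -> no
  Pos 7: window 'cc' -> no
  Pos 8: window 'ca' -> no
  Pos 9: window 'a' -> no
Total matches: 1

1


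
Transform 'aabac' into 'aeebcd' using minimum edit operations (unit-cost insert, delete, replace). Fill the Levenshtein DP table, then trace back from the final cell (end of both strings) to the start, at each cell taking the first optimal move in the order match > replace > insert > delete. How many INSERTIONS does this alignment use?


Edit distance = 4. Backtracking from cell (5, 6) with preference match > replace > insert > delete,
then listing the resulting alignment 'aabac' -> 'aeebcd' left to right:
  Step 1: keep 'a'
  Step 2: insert 'e' [insertion #1]
  Step 3: replace a->e
  Step 4: keep 'b'
  Step 5: replace a->c
  Step 6: replace c->d
Total insertions: 1

1


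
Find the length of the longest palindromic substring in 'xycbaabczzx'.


Scanning 'xycbaabczzx' for palindromic substrings.
Substring at positions 2-7: 'cbaabc'.
Check: reverse('cbaabc') = 'cbaabc' -> palindrome confirmed.
Neighbouring characters ('y' / 'z') break symmetry, so it cannot extend further.
No longer palindromic substring exists; longest length = 6

6


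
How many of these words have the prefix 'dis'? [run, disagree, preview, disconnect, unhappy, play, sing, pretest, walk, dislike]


Checking each word for prefix 'dis':
  'run' -> no (count: 0)
  'disagree' -> YES, starts with 'dis' (count: 1)
  'preview' -> no (count: 1)
  'disconnect' -> YES, starts with 'dis' (count: 2)
  'unhappy' -> no (count: 2)
  'play' -> no (count: 2)
  'sing' -> no (count: 2)
  'pretest' -> no (count: 2)
  'walk' -> no (count: 2)
  'dislike' -> YES, starts with 'dis' (count: 3)
Total with prefix 'dis': 3

3
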